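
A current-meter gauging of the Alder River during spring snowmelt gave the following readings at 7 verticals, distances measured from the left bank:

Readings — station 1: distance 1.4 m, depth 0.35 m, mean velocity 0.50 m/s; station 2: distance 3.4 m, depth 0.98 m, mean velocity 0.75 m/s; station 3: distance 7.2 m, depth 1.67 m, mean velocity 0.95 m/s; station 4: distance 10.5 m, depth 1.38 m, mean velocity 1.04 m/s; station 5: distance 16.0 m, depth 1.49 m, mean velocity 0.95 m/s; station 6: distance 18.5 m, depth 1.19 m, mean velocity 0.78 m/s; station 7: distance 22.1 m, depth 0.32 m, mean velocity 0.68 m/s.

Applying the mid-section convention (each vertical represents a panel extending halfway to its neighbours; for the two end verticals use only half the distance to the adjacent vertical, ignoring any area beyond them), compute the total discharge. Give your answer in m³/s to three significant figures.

w_1 = (3.4 − 1.4)/2 = 1 m; q_1 = 0.50 × 0.35 × 1 = 0.1750 m³/s
w_2 = (7.2 − 1.4)/2 = 2.9 m; q_2 = 0.75 × 0.98 × 2.9 = 2.132 m³/s
w_3 = (10.5 − 3.4)/2 = 3.55 m; q_3 = 0.95 × 1.67 × 3.55 = 5.632 m³/s
w_4 = (16.0 − 7.2)/2 = 4.4 m; q_4 = 1.04 × 1.38 × 4.4 = 6.315 m³/s
w_5 = (18.5 − 10.5)/2 = 4 m; q_5 = 0.95 × 1.49 × 4 = 5.662 m³/s
w_6 = (22.1 − 16.0)/2 = 3.05 m; q_6 = 0.78 × 1.19 × 3.05 = 2.831 m³/s
w_7 = (22.1 − 18.5)/2 = 1.8 m; q_7 = 0.68 × 0.32 × 1.8 = 0.3917 m³/s
Q = Σ qᵢ = 23.14 m³/s

23.1 m³/s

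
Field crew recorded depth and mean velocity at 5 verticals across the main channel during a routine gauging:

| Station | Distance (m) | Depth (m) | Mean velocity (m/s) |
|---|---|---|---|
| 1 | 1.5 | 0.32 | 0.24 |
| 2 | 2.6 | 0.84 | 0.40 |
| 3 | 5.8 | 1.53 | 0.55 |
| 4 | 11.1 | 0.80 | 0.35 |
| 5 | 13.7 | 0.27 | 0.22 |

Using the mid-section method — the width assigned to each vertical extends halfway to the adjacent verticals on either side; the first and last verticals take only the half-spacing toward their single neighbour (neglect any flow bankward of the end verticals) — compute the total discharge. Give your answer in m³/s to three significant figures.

5.52 m³/s

w_1 = (2.6 − 1.5)/2 = 0.55 m; q_1 = 0.24 × 0.32 × 0.55 = 0.04224 m³/s
w_2 = (5.8 − 1.5)/2 = 2.15 m; q_2 = 0.40 × 0.84 × 2.15 = 0.7224 m³/s
w_3 = (11.1 − 2.6)/2 = 4.25 m; q_3 = 0.55 × 1.53 × 4.25 = 3.576 m³/s
w_4 = (13.7 − 5.8)/2 = 3.95 m; q_4 = 0.35 × 0.80 × 3.95 = 1.106 m³/s
w_5 = (13.7 − 11.1)/2 = 1.3 m; q_5 = 0.22 × 0.27 × 1.3 = 0.07722 m³/s
Q = Σ qᵢ = 5.524 m³/s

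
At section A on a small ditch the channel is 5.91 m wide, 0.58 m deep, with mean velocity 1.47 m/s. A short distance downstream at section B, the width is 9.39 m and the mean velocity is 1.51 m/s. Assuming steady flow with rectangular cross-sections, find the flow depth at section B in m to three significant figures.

Q = A₁V₁ = (5.91×0.58) × 1.47 = 5.039 m³/s
d₂ = Q/(b₂ V₂) = 5.039/(9.39×1.51) = 0.3554 m

0.355 m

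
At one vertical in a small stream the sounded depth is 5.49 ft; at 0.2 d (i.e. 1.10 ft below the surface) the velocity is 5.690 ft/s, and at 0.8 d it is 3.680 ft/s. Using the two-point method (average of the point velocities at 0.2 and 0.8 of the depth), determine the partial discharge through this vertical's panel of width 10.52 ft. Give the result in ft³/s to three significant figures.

271 ft³/s

v̄ = (5.690 + 3.680) / 2 = 4.685 ft/s
q = v̄ × d × w = 4.685 × 5.49 × 10.52 = 270.6 ft³/s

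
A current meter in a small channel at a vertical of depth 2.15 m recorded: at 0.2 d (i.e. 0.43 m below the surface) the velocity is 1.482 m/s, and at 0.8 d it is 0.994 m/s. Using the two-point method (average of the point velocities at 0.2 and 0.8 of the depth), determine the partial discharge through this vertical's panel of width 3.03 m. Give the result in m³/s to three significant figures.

8.06 m³/s

v̄ = (1.482 + 0.994) / 2 = 1.238 m/s
q = v̄ × d × w = 1.238 × 2.15 × 3.03 = 8.065 m³/s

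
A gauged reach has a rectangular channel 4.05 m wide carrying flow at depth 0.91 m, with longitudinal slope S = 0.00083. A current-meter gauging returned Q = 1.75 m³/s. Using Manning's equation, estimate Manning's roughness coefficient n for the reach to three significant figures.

A = b·y = 4.05 × 0.91 = 3.686 m²
P = b + 2y = 4.05 + 2×0.91 = 5.870 m
R = A/P = 3.686/5.870 = 0.6279 m
n = (1/Q)·A·R^(2/3)·S^(1/2) = (1/1.75) × 3.686 × 0.7332 × 0.02881 = 0.04449

0.0445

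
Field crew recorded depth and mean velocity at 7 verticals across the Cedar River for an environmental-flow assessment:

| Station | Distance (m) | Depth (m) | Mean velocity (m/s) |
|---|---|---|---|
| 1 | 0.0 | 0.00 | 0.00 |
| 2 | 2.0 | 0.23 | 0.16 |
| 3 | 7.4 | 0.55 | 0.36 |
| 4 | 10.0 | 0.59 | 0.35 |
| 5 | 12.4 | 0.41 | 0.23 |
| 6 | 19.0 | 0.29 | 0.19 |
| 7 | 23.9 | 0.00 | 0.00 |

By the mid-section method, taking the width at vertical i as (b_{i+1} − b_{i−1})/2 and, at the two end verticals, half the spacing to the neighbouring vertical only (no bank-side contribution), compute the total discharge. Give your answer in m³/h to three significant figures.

w_2 = (7.4 − 0.0)/2 = 3.7 m; q_2 = 0.16 × 0.23 × 3.7 = 0.1362 m³/s
w_3 = (10.0 − 2.0)/2 = 4 m; q_3 = 0.36 × 0.55 × 4 = 0.7920 m³/s
w_4 = (12.4 − 7.4)/2 = 2.5 m; q_4 = 0.35 × 0.59 × 2.5 = 0.5163 m³/s
w_5 = (19.0 − 10.0)/2 = 4.5 m; q_5 = 0.23 × 0.41 × 4.5 = 0.4244 m³/s
w_6 = (23.9 − 12.4)/2 = 5.75 m; q_6 = 0.19 × 0.29 × 5.75 = 0.3168 m³/s
Stations 1, 7 contribute zero (depth or velocity is 0).
Q = Σ qᵢ = 2.186 m³/s
= 2.186 × 3600 = 7868 m³/h

7870 m³/h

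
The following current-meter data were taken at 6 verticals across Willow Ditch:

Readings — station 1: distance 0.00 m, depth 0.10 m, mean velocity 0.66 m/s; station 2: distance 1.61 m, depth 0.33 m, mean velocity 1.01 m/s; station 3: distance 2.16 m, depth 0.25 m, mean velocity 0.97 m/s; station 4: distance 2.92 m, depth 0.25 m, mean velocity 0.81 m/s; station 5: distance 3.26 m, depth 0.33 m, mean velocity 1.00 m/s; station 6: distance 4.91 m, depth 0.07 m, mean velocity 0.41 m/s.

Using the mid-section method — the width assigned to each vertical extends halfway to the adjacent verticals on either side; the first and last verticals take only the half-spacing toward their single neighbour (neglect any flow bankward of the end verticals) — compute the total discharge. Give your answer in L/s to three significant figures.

w_1 = (1.61 − 0.00)/2 = 0.805 m; q_1 = 0.66 × 0.10 × 0.805 = 0.05313 m³/s
w_2 = (2.16 − 0.00)/2 = 1.08 m; q_2 = 1.01 × 0.33 × 1.08 = 0.3600 m³/s
w_3 = (2.92 − 1.61)/2 = 0.655 m; q_3 = 0.97 × 0.25 × 0.655 = 0.1588 m³/s
w_4 = (3.26 − 2.16)/2 = 0.55 m; q_4 = 0.81 × 0.25 × 0.55 = 0.1114 m³/s
w_5 = (4.91 − 2.92)/2 = 0.995 m; q_5 = 1.00 × 0.33 × 0.995 = 0.3284 m³/s
w_6 = (4.91 − 3.26)/2 = 0.825 m; q_6 = 0.41 × 0.07 × 0.825 = 0.02368 m³/s
Q = Σ qᵢ = 1.035 m³/s
= 1.035 × 1000 = 1035 L/s

1040 L/s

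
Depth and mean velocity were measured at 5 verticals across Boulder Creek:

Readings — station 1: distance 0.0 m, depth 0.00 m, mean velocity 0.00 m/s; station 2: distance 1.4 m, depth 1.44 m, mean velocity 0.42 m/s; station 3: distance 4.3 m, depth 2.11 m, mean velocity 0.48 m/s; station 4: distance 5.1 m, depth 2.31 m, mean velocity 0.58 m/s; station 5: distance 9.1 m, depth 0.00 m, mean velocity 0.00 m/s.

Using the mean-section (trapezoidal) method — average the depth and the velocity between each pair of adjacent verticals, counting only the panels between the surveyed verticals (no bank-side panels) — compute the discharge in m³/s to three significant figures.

4.80 m³/s

Panel 1-2: Δb = 1.4 m, d̄ = (0.00+1.44)/2 = 0.72, v̄ = (0.00+0.42)/2 = 0.21 → q = 1.4×0.72×0.21 = 0.2117 m³/s
Panel 2-3: Δb = 2.9 m, d̄ = (1.44+2.11)/2 = 1.775, v̄ = (0.42+0.48)/2 = 0.45 → q = 2.9×1.775×0.45 = 2.316 m³/s
Panel 3-4: Δb = 0.8 m, d̄ = (2.11+2.31)/2 = 2.21, v̄ = (0.48+0.58)/2 = 0.53 → q = 0.8×2.21×0.53 = 0.9370 m³/s
Panel 4-5: Δb = 4 m, d̄ = (2.31+0.00)/2 = 1.155, v̄ = (0.58+0.00)/2 = 0.29 → q = 4×1.155×0.29 = 1.340 m³/s
Q = Σ q = 4.805 m³/s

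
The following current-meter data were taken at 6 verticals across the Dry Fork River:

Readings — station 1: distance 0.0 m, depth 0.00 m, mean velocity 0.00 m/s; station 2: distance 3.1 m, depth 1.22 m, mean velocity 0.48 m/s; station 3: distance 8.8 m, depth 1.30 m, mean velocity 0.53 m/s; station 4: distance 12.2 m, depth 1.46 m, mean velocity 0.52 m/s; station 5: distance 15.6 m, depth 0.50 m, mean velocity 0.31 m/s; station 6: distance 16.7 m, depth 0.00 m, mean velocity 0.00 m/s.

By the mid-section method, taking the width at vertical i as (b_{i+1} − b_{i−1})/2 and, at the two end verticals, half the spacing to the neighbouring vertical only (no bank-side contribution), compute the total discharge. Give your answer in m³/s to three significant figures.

w_2 = (8.8 − 0.0)/2 = 4.4 m; q_2 = 0.48 × 1.22 × 4.4 = 2.577 m³/s
w_3 = (12.2 − 3.1)/2 = 4.55 m; q_3 = 0.53 × 1.30 × 4.55 = 3.135 m³/s
w_4 = (15.6 − 8.8)/2 = 3.4 m; q_4 = 0.52 × 1.46 × 3.4 = 2.581 m³/s
w_5 = (16.7 − 12.2)/2 = 2.25 m; q_5 = 0.31 × 0.50 × 2.25 = 0.3488 m³/s
Stations 1, 6 contribute zero (depth or velocity is 0).
Q = Σ qᵢ = 8.642 m³/s

8.64 m³/s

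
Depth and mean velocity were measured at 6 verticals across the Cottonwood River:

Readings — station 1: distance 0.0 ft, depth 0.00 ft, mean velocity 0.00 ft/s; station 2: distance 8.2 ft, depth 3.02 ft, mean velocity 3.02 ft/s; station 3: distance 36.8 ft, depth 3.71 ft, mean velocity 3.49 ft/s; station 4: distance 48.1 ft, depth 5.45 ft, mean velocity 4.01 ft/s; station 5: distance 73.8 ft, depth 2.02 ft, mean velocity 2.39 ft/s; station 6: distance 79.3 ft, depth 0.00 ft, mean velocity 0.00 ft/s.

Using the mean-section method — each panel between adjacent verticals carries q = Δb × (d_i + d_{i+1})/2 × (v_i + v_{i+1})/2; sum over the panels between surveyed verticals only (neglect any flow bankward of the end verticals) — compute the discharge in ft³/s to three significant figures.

Panel 1-2: Δb = 8.2 ft, d̄ = (0.00+3.02)/2 = 1.51, v̄ = (0.00+3.02)/2 = 1.51 → q = 8.2×1.51×1.51 = 18.70 ft³/s
Panel 2-3: Δb = 28.6 ft, d̄ = (3.02+3.71)/2 = 3.365, v̄ = (3.02+3.49)/2 = 3.255 → q = 28.6×3.365×3.255 = 313.3 ft³/s
Panel 3-4: Δb = 11.3 ft, d̄ = (3.71+5.45)/2 = 4.58, v̄ = (3.49+4.01)/2 = 3.75 → q = 11.3×4.58×3.75 = 194.1 ft³/s
Panel 4-5: Δb = 25.7 ft, d̄ = (5.45+2.02)/2 = 3.735, v̄ = (4.01+2.39)/2 = 3.2 → q = 25.7×3.735×3.2 = 307.2 ft³/s
Panel 5-6: Δb = 5.5 ft, d̄ = (2.02+0.00)/2 = 1.01, v̄ = (2.39+0.00)/2 = 1.195 → q = 5.5×1.01×1.195 = 6.638 ft³/s
Q = Σ q = 839.8 ft³/s

840 ft³/s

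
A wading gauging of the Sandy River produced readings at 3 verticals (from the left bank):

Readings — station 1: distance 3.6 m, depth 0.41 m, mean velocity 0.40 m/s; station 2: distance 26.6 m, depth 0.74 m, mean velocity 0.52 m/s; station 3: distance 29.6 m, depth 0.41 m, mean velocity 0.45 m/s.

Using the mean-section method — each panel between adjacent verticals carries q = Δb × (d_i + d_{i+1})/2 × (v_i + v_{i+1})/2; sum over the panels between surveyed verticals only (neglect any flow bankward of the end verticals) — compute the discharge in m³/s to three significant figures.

6.92 m³/s

Panel 1-2: Δb = 23 m, d̄ = (0.41+0.74)/2 = 0.575, v̄ = (0.40+0.52)/2 = 0.46 → q = 23×0.575×0.46 = 6.084 m³/s
Panel 2-3: Δb = 3 m, d̄ = (0.74+0.41)/2 = 0.575, v̄ = (0.52+0.45)/2 = 0.485 → q = 3×0.575×0.485 = 0.8366 m³/s
Q = Σ q = 6.920 m³/s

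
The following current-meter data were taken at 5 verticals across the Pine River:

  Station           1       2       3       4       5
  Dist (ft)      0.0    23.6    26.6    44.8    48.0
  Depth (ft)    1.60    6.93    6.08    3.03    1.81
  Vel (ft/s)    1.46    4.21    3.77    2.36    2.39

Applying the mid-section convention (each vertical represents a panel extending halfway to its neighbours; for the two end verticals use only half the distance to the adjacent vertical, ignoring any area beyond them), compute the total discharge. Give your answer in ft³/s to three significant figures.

742 ft³/s

w_1 = (23.6 − 0.0)/2 = 11.8 ft; q_1 = 1.46 × 1.60 × 11.8 = 27.56 ft³/s
w_2 = (26.6 − 0.0)/2 = 13.3 ft; q_2 = 4.21 × 6.93 × 13.3 = 388.0 ft³/s
w_3 = (44.8 − 23.6)/2 = 10.6 ft; q_3 = 3.77 × 6.08 × 10.6 = 243.0 ft³/s
w_4 = (48.0 − 26.6)/2 = 10.7 ft; q_4 = 2.36 × 3.03 × 10.7 = 76.51 ft³/s
w_5 = (48.0 − 44.8)/2 = 1.6 ft; q_5 = 2.39 × 1.81 × 1.6 = 6.921 ft³/s
Q = Σ qᵢ = 742.0 ft³/s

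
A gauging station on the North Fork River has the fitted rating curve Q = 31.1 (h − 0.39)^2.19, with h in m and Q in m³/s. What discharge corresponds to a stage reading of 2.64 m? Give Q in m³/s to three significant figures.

Q = 31.1 × (2.64 − 0.39)^2.19 = 31.1 × 2.25^2.19 = 183.7 m³/s

184 m³/s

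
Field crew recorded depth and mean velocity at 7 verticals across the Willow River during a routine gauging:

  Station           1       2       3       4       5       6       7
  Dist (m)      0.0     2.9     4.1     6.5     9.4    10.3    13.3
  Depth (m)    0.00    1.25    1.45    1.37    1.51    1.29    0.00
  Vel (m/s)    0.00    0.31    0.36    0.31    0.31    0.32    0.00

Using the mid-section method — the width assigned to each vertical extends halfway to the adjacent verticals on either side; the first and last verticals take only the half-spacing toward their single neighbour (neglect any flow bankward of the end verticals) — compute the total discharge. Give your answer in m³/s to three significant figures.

4.55 m³/s

w_2 = (4.1 − 0.0)/2 = 2.05 m; q_2 = 0.31 × 1.25 × 2.05 = 0.7944 m³/s
w_3 = (6.5 − 2.9)/2 = 1.8 m; q_3 = 0.36 × 1.45 × 1.8 = 0.9396 m³/s
w_4 = (9.4 − 4.1)/2 = 2.65 m; q_4 = 0.31 × 1.37 × 2.65 = 1.125 m³/s
w_5 = (10.3 − 6.5)/2 = 1.9 m; q_5 = 0.31 × 1.51 × 1.9 = 0.8894 m³/s
w_6 = (13.3 − 9.4)/2 = 1.95 m; q_6 = 0.32 × 1.29 × 1.95 = 0.8050 m³/s
Stations 1, 7 contribute zero (depth or velocity is 0).
Q = Σ qᵢ = 4.554 m³/s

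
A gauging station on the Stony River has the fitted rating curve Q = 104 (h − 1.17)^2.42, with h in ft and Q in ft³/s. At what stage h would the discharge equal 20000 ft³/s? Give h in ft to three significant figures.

h − h₀ = (Q/C)^(1/b) = (20000/104)^(1/2.42) = 8.786 ft
h = 1.17 + 8.786 = 9.956 ft

9.96 ft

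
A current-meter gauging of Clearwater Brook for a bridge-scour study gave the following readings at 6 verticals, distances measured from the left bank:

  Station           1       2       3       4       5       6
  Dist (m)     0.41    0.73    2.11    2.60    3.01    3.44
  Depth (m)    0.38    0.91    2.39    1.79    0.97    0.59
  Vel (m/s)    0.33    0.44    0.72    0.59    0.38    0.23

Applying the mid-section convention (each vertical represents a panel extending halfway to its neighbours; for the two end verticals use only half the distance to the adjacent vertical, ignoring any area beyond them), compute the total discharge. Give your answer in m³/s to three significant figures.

w_1 = (0.73 − 0.41)/2 = 0.16 m; q_1 = 0.33 × 0.38 × 0.16 = 0.02006 m³/s
w_2 = (2.11 − 0.41)/2 = 0.85 m; q_2 = 0.44 × 0.91 × 0.85 = 0.3403 m³/s
w_3 = (2.60 − 0.73)/2 = 0.935 m; q_3 = 0.72 × 2.39 × 0.935 = 1.609 m³/s
w_4 = (3.01 − 2.11)/2 = 0.45 m; q_4 = 0.59 × 1.79 × 0.45 = 0.4752 m³/s
w_5 = (3.44 − 2.60)/2 = 0.42 m; q_5 = 0.38 × 0.97 × 0.42 = 0.1548 m³/s
w_6 = (3.44 − 3.01)/2 = 0.215 m; q_6 = 0.23 × 0.59 × 0.215 = 0.02918 m³/s
Q = Σ qᵢ = 2.629 m³/s

2.63 m³/s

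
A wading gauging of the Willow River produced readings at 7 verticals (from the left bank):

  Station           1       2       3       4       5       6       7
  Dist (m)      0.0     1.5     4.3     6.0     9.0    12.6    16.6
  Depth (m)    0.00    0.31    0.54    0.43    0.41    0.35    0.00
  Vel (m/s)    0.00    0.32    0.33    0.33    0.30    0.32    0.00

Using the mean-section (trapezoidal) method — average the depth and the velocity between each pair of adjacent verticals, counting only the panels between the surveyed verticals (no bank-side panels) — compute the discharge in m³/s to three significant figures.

Panel 1-2: Δb = 1.5 m, d̄ = (0.00+0.31)/2 = 0.155, v̄ = (0.00+0.32)/2 = 0.16 → q = 1.5×0.155×0.16 = 0.03720 m³/s
Panel 2-3: Δb = 2.8 m, d̄ = (0.31+0.54)/2 = 0.425, v̄ = (0.32+0.33)/2 = 0.325 → q = 2.8×0.425×0.325 = 0.3868 m³/s
Panel 3-4: Δb = 1.7 m, d̄ = (0.54+0.43)/2 = 0.485, v̄ = (0.33+0.33)/2 = 0.33 → q = 1.7×0.485×0.33 = 0.2721 m³/s
Panel 4-5: Δb = 3 m, d̄ = (0.43+0.41)/2 = 0.42, v̄ = (0.33+0.30)/2 = 0.315 → q = 3×0.42×0.315 = 0.3969 m³/s
Panel 5-6: Δb = 3.6 m, d̄ = (0.41+0.35)/2 = 0.38, v̄ = (0.30+0.32)/2 = 0.31 → q = 3.6×0.38×0.31 = 0.4241 m³/s
Panel 6-7: Δb = 4 m, d̄ = (0.35+0.00)/2 = 0.175, v̄ = (0.32+0.00)/2 = 0.16 → q = 4×0.175×0.16 = 0.1120 m³/s
Q = Σ q = 1.629 m³/s

1.63 m³/s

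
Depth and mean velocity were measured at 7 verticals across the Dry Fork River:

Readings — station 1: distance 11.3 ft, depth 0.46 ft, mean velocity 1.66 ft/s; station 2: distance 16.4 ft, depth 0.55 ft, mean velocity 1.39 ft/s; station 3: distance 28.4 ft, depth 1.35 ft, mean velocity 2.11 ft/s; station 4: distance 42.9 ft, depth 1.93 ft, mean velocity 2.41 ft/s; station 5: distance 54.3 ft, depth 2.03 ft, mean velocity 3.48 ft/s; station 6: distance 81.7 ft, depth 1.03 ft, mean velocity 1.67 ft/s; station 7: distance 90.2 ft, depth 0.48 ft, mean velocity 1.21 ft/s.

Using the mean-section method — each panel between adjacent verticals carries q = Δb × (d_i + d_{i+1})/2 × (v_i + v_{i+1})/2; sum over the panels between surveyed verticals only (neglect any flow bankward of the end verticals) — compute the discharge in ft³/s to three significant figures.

Panel 1-2: Δb = 5.1 ft, d̄ = (0.46+0.55)/2 = 0.505, v̄ = (1.66+1.39)/2 = 1.525 → q = 5.1×0.505×1.525 = 3.928 ft³/s
Panel 2-3: Δb = 12 ft, d̄ = (0.55+1.35)/2 = 0.95, v̄ = (1.39+2.11)/2 = 1.75 → q = 12×0.95×1.75 = 19.95 ft³/s
Panel 3-4: Δb = 14.5 ft, d̄ = (1.35+1.93)/2 = 1.64, v̄ = (2.11+2.41)/2 = 2.26 → q = 14.5×1.64×2.26 = 53.74 ft³/s
Panel 4-5: Δb = 11.4 ft, d̄ = (1.93+2.03)/2 = 1.98, v̄ = (2.41+3.48)/2 = 2.945 → q = 11.4×1.98×2.945 = 66.47 ft³/s
Panel 5-6: Δb = 27.4 ft, d̄ = (2.03+1.03)/2 = 1.53, v̄ = (3.48+1.67)/2 = 2.575 → q = 27.4×1.53×2.575 = 107.9 ft³/s
Panel 6-7: Δb = 8.5 ft, d̄ = (1.03+0.48)/2 = 0.755, v̄ = (1.67+1.21)/2 = 1.44 → q = 8.5×0.755×1.44 = 9.241 ft³/s
Q = Σ q = 261.3 ft³/s

261 ft³/s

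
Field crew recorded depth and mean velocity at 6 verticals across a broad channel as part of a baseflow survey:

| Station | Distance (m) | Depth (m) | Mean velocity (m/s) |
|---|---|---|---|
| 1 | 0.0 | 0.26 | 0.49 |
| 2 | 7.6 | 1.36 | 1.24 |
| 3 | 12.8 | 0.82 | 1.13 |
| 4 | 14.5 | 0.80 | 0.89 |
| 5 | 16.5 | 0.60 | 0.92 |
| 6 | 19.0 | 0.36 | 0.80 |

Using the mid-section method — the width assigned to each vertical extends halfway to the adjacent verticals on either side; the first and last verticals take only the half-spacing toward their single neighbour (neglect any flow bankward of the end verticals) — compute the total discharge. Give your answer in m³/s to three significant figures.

17.4 m³/s

w_1 = (7.6 − 0.0)/2 = 3.8 m; q_1 = 0.49 × 0.26 × 3.8 = 0.4841 m³/s
w_2 = (12.8 − 0.0)/2 = 6.4 m; q_2 = 1.24 × 1.36 × 6.4 = 10.79 m³/s
w_3 = (14.5 − 7.6)/2 = 3.45 m; q_3 = 1.13 × 0.82 × 3.45 = 3.197 m³/s
w_4 = (16.5 − 12.8)/2 = 1.85 m; q_4 = 0.89 × 0.80 × 1.85 = 1.317 m³/s
w_5 = (19.0 − 14.5)/2 = 2.25 m; q_5 = 0.92 × 0.60 × 2.25 = 1.242 m³/s
w_6 = (19.0 − 16.5)/2 = 1.25 m; q_6 = 0.80 × 0.36 × 1.25 = 0.3600 m³/s
Q = Σ qᵢ = 17.39 m³/s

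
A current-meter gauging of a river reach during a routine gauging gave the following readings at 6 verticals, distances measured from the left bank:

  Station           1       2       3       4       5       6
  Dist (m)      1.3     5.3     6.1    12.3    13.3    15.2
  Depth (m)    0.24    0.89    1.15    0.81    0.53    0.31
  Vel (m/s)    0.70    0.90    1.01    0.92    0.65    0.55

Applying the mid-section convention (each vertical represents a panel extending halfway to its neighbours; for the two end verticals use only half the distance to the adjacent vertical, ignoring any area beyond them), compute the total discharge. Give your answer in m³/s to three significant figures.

9.67 m³/s

w_1 = (5.3 − 1.3)/2 = 2 m; q_1 = 0.70 × 0.24 × 2 = 0.3360 m³/s
w_2 = (6.1 − 1.3)/2 = 2.4 m; q_2 = 0.90 × 0.89 × 2.4 = 1.922 m³/s
w_3 = (12.3 − 5.3)/2 = 3.5 m; q_3 = 1.01 × 1.15 × 3.5 = 4.065 m³/s
w_4 = (13.3 − 6.1)/2 = 3.6 m; q_4 = 0.92 × 0.81 × 3.6 = 2.683 m³/s
w_5 = (15.2 − 12.3)/2 = 1.45 m; q_5 = 0.65 × 0.53 × 1.45 = 0.4995 m³/s
w_6 = (15.2 − 13.3)/2 = 0.95 m; q_6 = 0.55 × 0.31 × 0.95 = 0.1620 m³/s
Q = Σ qᵢ = 9.668 m³/s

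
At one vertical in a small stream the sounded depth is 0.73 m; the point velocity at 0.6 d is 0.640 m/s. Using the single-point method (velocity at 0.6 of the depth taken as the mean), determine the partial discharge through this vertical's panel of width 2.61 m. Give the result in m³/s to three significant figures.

1.22 m³/s

v̄ = v₀.₆ = 0.640 m/s
q = v̄ × d × w = 0.6400 × 0.73 × 2.61 = 1.219 m³/s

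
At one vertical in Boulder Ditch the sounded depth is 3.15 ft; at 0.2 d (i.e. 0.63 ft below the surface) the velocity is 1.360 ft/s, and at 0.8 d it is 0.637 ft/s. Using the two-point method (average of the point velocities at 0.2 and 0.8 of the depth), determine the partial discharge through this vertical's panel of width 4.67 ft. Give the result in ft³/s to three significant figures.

v̄ = (1.360 + 0.637) / 2 = 0.9985 ft/s
q = v̄ × d × w = 0.9985 × 3.15 × 4.67 = 14.69 ft³/s

14.7 ft³/s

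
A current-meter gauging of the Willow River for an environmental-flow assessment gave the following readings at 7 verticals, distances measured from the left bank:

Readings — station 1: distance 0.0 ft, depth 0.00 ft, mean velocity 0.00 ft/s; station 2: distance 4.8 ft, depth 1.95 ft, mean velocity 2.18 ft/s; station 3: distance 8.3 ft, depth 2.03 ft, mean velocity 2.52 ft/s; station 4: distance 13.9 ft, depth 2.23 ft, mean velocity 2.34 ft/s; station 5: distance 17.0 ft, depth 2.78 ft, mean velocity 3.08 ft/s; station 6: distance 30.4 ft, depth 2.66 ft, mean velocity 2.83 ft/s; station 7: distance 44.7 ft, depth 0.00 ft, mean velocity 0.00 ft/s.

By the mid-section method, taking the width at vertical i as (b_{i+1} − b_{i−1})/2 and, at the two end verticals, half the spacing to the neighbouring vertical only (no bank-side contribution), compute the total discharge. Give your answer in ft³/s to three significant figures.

239 ft³/s

w_2 = (8.3 − 0.0)/2 = 4.15 ft; q_2 = 2.18 × 1.95 × 4.15 = 17.64 ft³/s
w_3 = (13.9 − 4.8)/2 = 4.55 ft; q_3 = 2.52 × 2.03 × 4.55 = 23.28 ft³/s
w_4 = (17.0 − 8.3)/2 = 4.35 ft; q_4 = 2.34 × 2.23 × 4.35 = 22.70 ft³/s
w_5 = (30.4 − 13.9)/2 = 8.25 ft; q_5 = 3.08 × 2.78 × 8.25 = 70.64 ft³/s
w_6 = (44.7 − 17.0)/2 = 13.85 ft; q_6 = 2.83 × 2.66 × 13.85 = 104.3 ft³/s
Stations 1, 7 contribute zero (depth or velocity is 0).
Q = Σ qᵢ = 238.5 ft³/s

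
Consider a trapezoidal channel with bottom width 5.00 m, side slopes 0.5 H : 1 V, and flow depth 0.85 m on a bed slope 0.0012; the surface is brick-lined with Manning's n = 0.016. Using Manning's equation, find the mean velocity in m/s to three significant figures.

1.65 m/s

A = (b + z·y)·y = (5.00 + 0.5×0.85)×0.85 = 4.611 m²
P = b + 2y√(1+z²) = 5.00 + 2×0.85×√(1+0.5²) = 6.901 m
R = A/P = 4.611/6.901 = 0.6682 m
Q = (1/n)·A·R^(2/3)·S^(1/2) = (1/0.016) × 4.611 × 0.6682^(2/3) × 0.0012^(1/2) = 7.631 m³/s
V = Q/A = 7.631/4.611 = 1.655 m/s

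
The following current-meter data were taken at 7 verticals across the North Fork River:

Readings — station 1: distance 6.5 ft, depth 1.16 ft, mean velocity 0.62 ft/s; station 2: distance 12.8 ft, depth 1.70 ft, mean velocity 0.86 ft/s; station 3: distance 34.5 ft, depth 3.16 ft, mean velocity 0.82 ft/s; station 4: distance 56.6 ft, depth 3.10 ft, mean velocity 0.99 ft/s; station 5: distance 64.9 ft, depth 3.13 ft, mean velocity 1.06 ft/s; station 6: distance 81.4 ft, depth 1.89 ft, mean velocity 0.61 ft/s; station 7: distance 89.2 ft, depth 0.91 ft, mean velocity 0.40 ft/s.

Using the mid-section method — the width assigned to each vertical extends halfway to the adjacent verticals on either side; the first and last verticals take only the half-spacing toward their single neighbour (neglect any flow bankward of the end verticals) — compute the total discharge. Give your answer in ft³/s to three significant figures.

w_1 = (12.8 − 6.5)/2 = 3.15 ft; q_1 = 0.62 × 1.16 × 3.15 = 2.265 ft³/s
w_2 = (34.5 − 6.5)/2 = 14 ft; q_2 = 0.86 × 1.70 × 14 = 20.47 ft³/s
w_3 = (56.6 − 12.8)/2 = 21.9 ft; q_3 = 0.82 × 3.16 × 21.9 = 56.75 ft³/s
w_4 = (64.9 − 34.5)/2 = 15.2 ft; q_4 = 0.99 × 3.10 × 15.2 = 46.65 ft³/s
w_5 = (81.4 − 56.6)/2 = 12.4 ft; q_5 = 1.06 × 3.13 × 12.4 = 41.14 ft³/s
w_6 = (89.2 − 64.9)/2 = 12.15 ft; q_6 = 0.61 × 1.89 × 12.15 = 14.01 ft³/s
w_7 = (89.2 − 81.4)/2 = 3.9 ft; q_7 = 0.40 × 0.91 × 3.9 = 1.420 ft³/s
Q = Σ qᵢ = 182.7 ft³/s

183 ft³/s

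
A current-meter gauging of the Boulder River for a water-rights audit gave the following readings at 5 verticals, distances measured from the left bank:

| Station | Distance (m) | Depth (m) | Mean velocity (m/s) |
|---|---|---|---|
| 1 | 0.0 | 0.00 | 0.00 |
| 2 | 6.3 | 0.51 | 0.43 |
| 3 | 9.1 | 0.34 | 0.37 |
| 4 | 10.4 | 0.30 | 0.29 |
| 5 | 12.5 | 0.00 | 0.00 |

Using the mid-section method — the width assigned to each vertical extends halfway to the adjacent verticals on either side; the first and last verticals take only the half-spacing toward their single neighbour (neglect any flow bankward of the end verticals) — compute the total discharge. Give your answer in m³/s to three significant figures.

1.40 m³/s

w_2 = (9.1 − 0.0)/2 = 4.55 m; q_2 = 0.43 × 0.51 × 4.55 = 0.9978 m³/s
w_3 = (10.4 − 6.3)/2 = 2.05 m; q_3 = 0.37 × 0.34 × 2.05 = 0.2579 m³/s
w_4 = (12.5 − 9.1)/2 = 1.7 m; q_4 = 0.29 × 0.30 × 1.7 = 0.1479 m³/s
Stations 1, 5 contribute zero (depth or velocity is 0).
Q = Σ qᵢ = 1.404 m³/s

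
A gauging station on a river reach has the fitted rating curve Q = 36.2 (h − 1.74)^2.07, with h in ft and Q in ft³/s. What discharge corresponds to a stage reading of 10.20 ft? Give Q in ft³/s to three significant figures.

3010 ft³/s

Q = 36.2 × (10.20 − 1.74)^2.07 = 36.2 × 8.46^2.07 = 3009 ft³/s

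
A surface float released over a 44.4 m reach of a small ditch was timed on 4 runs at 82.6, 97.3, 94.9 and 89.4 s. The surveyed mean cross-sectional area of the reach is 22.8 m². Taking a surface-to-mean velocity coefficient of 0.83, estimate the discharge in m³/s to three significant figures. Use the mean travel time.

t̄ = (82.6 + 97.3 + 94.9 + 89.4) / 4 = 91.05 s
v_surface = L / t̄ = 44.4 / 91.05 = 0.4876 m/s
v_mean = 0.83 × 0.4876 = 0.4047 m/s
Q = A × v_mean = 22.8 × 0.4047 = 9.228 m³/s

9.23 m³/s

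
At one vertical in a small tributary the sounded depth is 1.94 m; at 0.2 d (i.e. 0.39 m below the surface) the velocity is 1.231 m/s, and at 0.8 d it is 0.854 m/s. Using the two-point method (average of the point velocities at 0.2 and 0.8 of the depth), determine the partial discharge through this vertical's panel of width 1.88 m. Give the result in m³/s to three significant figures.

3.80 m³/s

v̄ = (1.231 + 0.854) / 2 = 1.043 m/s
q = v̄ × d × w = 1.043 × 1.94 × 1.88 = 3.802 m³/s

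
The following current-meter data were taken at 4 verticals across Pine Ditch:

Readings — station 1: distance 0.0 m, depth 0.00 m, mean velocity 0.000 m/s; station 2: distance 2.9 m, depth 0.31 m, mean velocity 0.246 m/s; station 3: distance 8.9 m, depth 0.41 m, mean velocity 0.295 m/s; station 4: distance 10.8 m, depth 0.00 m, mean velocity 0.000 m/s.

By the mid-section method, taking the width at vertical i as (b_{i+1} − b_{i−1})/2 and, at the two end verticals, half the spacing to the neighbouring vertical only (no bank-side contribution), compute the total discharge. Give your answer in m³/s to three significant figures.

0.817 m³/s

w_2 = (8.9 − 0.0)/2 = 4.45 m; q_2 = 0.246 × 0.31 × 4.45 = 0.3394 m³/s
w_3 = (10.8 − 2.9)/2 = 3.95 m; q_3 = 0.295 × 0.41 × 3.95 = 0.4778 m³/s
Stations 1, 4 contribute zero (depth or velocity is 0).
Q = Σ qᵢ = 0.8171 m³/s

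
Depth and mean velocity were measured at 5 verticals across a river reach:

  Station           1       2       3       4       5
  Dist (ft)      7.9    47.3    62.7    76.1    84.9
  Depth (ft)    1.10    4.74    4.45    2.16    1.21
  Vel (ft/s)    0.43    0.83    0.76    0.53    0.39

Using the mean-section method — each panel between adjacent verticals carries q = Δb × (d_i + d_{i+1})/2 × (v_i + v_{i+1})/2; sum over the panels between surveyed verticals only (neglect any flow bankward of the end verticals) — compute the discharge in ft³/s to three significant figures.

Panel 1-2: Δb = 39.4 ft, d̄ = (1.10+4.74)/2 = 2.92, v̄ = (0.43+0.83)/2 = 0.63 → q = 39.4×2.92×0.63 = 72.48 ft³/s
Panel 2-3: Δb = 15.4 ft, d̄ = (4.74+4.45)/2 = 4.595, v̄ = (0.83+0.76)/2 = 0.795 → q = 15.4×4.595×0.795 = 56.26 ft³/s
Panel 3-4: Δb = 13.4 ft, d̄ = (4.45+2.16)/2 = 3.305, v̄ = (0.76+0.53)/2 = 0.645 → q = 13.4×3.305×0.645 = 28.57 ft³/s
Panel 4-5: Δb = 8.8 ft, d̄ = (2.16+1.21)/2 = 1.685, v̄ = (0.53+0.39)/2 = 0.46 → q = 8.8×1.685×0.46 = 6.821 ft³/s
Q = Σ q = 164.1 ft³/s

164 ft³/s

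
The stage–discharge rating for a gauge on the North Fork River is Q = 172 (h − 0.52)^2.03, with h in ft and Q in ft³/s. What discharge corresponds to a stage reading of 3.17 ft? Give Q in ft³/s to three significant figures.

Q = 172 × (3.17 − 0.52)^2.03 = 172 × 2.65^2.03 = 1244 ft³/s

1240 ft³/s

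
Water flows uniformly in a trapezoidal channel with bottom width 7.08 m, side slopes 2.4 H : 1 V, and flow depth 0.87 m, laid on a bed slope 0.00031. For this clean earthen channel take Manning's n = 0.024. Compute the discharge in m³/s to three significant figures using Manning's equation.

A = (b + z·y)·y = (7.08 + 2.4×0.87)×0.87 = 7.976 m²
P = b + 2y√(1+z²) = 7.08 + 2×0.87×√(1+2.4²) = 11.60 m
R = A/P = 7.976/11.60 = 0.6874 m
Q = (1/n)·A·R^(2/3)·S^(1/2) = (1/0.024) × 7.976 × 0.6874^(2/3) × 0.00031^(1/2) = 4.557 m³/s

4.56 m³/s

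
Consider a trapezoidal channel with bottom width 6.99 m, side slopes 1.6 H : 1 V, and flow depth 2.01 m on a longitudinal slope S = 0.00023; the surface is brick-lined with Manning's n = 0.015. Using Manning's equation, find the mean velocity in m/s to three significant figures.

1.27 m/s

A = (b + z·y)·y = (6.99 + 1.6×2.01)×2.01 = 20.51 m²
P = b + 2y√(1+z²) = 6.99 + 2×2.01×√(1+1.6²) = 14.57 m
R = A/P = 20.51/14.57 = 1.407 m
Q = (1/n)·A·R^(2/3)·S^(1/2) = (1/0.015) × 20.51 × 1.407^(2/3) × 0.00023^(1/2) = 26.05 m³/s
V = Q/A = 26.05/20.51 = 1.270 m/s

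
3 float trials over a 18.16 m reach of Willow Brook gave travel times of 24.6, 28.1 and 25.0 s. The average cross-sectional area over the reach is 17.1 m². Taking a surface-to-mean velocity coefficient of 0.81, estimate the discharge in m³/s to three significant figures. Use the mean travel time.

9.71 m³/s

t̄ = (24.6 + 28.1 + 25.0) / 3 = 25.9 s
v_surface = L / t̄ = 18.16 / 25.9 = 0.7012 m/s
v_mean = 0.81 × 0.7012 = 0.5679 m/s
Q = A × v_mean = 17.1 × 0.5679 = 9.712 m³/s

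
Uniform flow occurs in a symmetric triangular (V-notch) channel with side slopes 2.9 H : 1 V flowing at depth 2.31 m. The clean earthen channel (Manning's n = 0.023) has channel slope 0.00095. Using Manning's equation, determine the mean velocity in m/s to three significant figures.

1.42 m/s

A = z·y² = 2.9×2.31² = 15.47 m²
P = 2y√(1+z²) = 2×2.31×√(1+2.9²) = 14.17 m
R = A/P = 15.47/14.17 = 1.092 m
Q = (1/n)·A·R^(2/3)·S^(1/2) = (1/0.023) × 15.47 × 1.092^(2/3) × 0.00095^(1/2) = 21.99 m³/s
V = Q/A = 21.99/15.47 = 1.421 m/s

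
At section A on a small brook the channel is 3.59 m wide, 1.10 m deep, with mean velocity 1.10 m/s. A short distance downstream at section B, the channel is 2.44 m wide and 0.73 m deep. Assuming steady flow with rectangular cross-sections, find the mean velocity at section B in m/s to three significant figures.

2.44 m/s

Q = A₁V₁ = (3.59×1.10) × 1.10 = 4.344 m³/s
A₂ = 2.44 × 0.73 = 1.781 m²
V₂ = Q/A₂ = 4.344/1.781 = 2.439 m/s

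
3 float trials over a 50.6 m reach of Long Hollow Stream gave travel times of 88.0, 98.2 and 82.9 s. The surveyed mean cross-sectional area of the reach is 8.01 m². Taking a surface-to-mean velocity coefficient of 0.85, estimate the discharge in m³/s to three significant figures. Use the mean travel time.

3.84 m³/s

t̄ = (88.0 + 98.2 + 82.9) / 3 = 89.7 s
v_surface = L / t̄ = 50.6 / 89.7 = 0.5641 m/s
v_mean = 0.85 × 0.5641 = 0.4795 m/s
Q = A × v_mean = 8.01 × 0.4795 = 3.841 m³/s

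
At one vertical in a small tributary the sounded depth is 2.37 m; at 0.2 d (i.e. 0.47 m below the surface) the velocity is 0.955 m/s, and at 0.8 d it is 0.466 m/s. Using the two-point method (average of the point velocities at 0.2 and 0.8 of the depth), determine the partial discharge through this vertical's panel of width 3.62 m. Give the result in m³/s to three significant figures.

6.10 m³/s

v̄ = (0.955 + 0.466) / 2 = 0.7105 m/s
q = v̄ × d × w = 0.7105 × 2.37 × 3.62 = 6.096 m³/s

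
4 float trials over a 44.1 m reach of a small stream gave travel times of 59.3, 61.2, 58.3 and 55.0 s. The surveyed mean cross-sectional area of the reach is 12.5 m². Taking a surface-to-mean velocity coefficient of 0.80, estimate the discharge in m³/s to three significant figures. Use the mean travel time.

7.54 m³/s

t̄ = (59.3 + 61.2 + 58.3 + 55.0) / 4 = 58.45 s
v_surface = L / t̄ = 44.1 / 58.45 = 0.7545 m/s
v_mean = 0.80 × 0.7545 = 0.6036 m/s
Q = A × v_mean = 12.5 × 0.6036 = 7.545 m³/s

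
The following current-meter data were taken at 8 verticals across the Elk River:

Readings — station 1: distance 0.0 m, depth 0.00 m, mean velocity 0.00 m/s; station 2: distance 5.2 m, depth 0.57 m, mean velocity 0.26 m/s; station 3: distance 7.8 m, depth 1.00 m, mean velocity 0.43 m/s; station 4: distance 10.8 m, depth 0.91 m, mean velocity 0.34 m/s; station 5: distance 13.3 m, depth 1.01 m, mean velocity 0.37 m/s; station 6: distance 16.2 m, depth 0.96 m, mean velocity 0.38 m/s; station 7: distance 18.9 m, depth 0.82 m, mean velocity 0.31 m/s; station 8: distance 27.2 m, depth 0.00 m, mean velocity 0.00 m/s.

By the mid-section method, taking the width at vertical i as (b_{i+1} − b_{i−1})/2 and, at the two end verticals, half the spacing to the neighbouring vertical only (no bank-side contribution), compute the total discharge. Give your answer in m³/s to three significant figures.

6.06 m³/s

w_2 = (7.8 − 0.0)/2 = 3.9 m; q_2 = 0.26 × 0.57 × 3.9 = 0.5780 m³/s
w_3 = (10.8 − 5.2)/2 = 2.8 m; q_3 = 0.43 × 1.00 × 2.8 = 1.204 m³/s
w_4 = (13.3 − 7.8)/2 = 2.75 m; q_4 = 0.34 × 0.91 × 2.75 = 0.8509 m³/s
w_5 = (16.2 − 10.8)/2 = 2.7 m; q_5 = 0.37 × 1.01 × 2.7 = 1.009 m³/s
w_6 = (18.9 − 13.3)/2 = 2.8 m; q_6 = 0.38 × 0.96 × 2.8 = 1.021 m³/s
w_7 = (27.2 − 16.2)/2 = 5.5 m; q_7 = 0.31 × 0.82 × 5.5 = 1.398 m³/s
Stations 1, 8 contribute zero (depth or velocity is 0).
Q = Σ qᵢ = 6.061 m³/s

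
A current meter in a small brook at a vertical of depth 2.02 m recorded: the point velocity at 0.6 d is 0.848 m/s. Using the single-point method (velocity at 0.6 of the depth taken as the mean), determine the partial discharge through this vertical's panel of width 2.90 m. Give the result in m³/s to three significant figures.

v̄ = v₀.₆ = 0.848 m/s
q = v̄ × d × w = 0.8480 × 2.02 × 2.90 = 4.968 m³/s

4.97 m³/s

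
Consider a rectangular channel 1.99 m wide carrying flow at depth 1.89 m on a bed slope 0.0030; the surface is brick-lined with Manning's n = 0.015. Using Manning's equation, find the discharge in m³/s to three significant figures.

A = b·y = 1.99 × 1.89 = 3.761 m²
P = b + 2y = 1.99 + 2×1.89 = 5.770 m
R = A/P = 3.761/5.770 = 0.6518 m
Q = (1/n)·A·R^(2/3)·S^(1/2) = (1/0.015) × 3.761 × 0.6518^(2/3) × 0.0030^(1/2) = 10.32 m³/s

10.3 m³/s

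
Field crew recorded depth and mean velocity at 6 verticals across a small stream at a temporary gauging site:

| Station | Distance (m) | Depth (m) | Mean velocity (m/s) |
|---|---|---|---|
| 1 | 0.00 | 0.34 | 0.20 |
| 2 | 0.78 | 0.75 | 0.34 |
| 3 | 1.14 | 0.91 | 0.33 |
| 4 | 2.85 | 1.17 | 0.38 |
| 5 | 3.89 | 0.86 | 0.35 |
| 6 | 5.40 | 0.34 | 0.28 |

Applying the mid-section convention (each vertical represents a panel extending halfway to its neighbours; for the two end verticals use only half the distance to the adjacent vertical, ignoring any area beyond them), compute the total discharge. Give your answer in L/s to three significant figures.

1550 L/s

w_1 = (0.78 − 0.00)/2 = 0.39 m; q_1 = 0.20 × 0.34 × 0.39 = 0.02652 m³/s
w_2 = (1.14 − 0.00)/2 = 0.57 m; q_2 = 0.34 × 0.75 × 0.57 = 0.1454 m³/s
w_3 = (2.85 − 0.78)/2 = 1.035 m; q_3 = 0.33 × 0.91 × 1.035 = 0.3108 m³/s
w_4 = (3.89 − 1.14)/2 = 1.375 m; q_4 = 0.38 × 1.17 × 1.375 = 0.6113 m³/s
w_5 = (5.40 − 2.85)/2 = 1.275 m; q_5 = 0.35 × 0.86 × 1.275 = 0.3838 m³/s
w_6 = (5.40 − 3.89)/2 = 0.755 m; q_6 = 0.28 × 0.34 × 0.755 = 0.07188 m³/s
Q = Σ qᵢ = 1.550 m³/s
= 1.550 × 1000 = 1550 L/s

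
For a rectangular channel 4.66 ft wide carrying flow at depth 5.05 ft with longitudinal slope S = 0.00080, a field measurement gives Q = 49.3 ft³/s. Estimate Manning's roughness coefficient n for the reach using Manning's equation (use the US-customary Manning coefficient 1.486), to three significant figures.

0.0274

A = b·y = 4.66 × 5.05 = 23.53 ft²
P = b + 2y = 4.66 + 2×5.05 = 14.76 ft
R = A/P = 23.53/14.76 = 1.594 ft
n = (1.486/Q)·A·R^(2/3)·S^(1/2) = (1.486/49.3) × 23.53 × 1.365 × 0.02828 = 0.02738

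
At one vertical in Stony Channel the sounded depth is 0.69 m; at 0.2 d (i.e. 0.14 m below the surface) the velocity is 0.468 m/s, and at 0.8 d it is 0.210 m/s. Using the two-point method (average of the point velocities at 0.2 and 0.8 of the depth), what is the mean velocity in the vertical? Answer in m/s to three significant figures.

0.339 m/s

v̄ = (0.468 + 0.210) / 2 = 0.3390 m/s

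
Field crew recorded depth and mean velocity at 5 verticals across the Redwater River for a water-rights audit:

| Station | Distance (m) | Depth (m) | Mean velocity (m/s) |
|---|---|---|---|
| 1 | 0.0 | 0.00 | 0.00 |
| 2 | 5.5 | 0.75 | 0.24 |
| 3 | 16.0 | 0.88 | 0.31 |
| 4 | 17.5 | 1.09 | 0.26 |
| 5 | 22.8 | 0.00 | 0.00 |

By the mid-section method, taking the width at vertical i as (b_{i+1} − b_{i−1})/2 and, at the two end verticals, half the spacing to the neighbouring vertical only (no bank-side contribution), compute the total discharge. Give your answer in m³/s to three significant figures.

w_2 = (16.0 − 0.0)/2 = 8 m; q_2 = 0.24 × 0.75 × 8 = 1.440 m³/s
w_3 = (17.5 − 5.5)/2 = 6 m; q_3 = 0.31 × 0.88 × 6 = 1.637 m³/s
w_4 = (22.8 − 16.0)/2 = 3.4 m; q_4 = 0.26 × 1.09 × 3.4 = 0.9636 m³/s
Stations 1, 5 contribute zero (depth or velocity is 0).
Q = Σ qᵢ = 4.040 m³/s

4.04 m³/s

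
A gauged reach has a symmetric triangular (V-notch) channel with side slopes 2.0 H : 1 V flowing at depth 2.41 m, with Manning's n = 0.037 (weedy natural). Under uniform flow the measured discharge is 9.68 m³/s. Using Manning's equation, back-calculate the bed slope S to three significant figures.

A = z·y² = 2.0×2.41² = 11.62 m²
P = 2y√(1+z²) = 2×2.41×√(1+2.0²) = 10.78 m
R = A/P = 11.62/10.78 = 1.078 m
S = (Q·n / (1·A·R^(2/3)))² = (9.68×0.037 / (1×11.62×1.051))² = 0.0008603

0.000860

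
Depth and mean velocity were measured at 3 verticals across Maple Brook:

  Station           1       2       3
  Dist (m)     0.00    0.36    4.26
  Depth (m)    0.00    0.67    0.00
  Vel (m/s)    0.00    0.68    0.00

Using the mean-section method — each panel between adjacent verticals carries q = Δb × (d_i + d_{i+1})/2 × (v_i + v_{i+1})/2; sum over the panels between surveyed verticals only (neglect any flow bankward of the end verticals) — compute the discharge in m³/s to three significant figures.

Panel 1-2: Δb = 0.36 m, d̄ = (0.00+0.67)/2 = 0.335, v̄ = (0.00+0.68)/2 = 0.34 → q = 0.36×0.335×0.34 = 0.04100 m³/s
Panel 2-3: Δb = 3.9 m, d̄ = (0.67+0.00)/2 = 0.335, v̄ = (0.68+0.00)/2 = 0.34 → q = 3.9×0.335×0.34 = 0.4442 m³/s
Q = Σ q = 0.4852 m³/s

0.485 m³/s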